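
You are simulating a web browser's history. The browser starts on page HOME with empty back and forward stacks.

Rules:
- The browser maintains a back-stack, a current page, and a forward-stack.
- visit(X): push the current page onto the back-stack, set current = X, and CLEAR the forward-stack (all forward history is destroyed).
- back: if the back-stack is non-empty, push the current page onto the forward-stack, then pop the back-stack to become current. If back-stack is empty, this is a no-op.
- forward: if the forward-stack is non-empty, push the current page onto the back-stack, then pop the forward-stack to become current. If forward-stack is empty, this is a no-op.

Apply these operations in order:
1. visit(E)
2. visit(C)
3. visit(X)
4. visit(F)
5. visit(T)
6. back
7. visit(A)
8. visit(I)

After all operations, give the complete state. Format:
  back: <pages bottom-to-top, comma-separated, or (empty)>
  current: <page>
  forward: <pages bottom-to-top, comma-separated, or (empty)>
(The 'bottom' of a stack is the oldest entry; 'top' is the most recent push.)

Answer: back: HOME,E,C,X,F,A
current: I
forward: (empty)

Derivation:
After 1 (visit(E)): cur=E back=1 fwd=0
After 2 (visit(C)): cur=C back=2 fwd=0
After 3 (visit(X)): cur=X back=3 fwd=0
After 4 (visit(F)): cur=F back=4 fwd=0
After 5 (visit(T)): cur=T back=5 fwd=0
After 6 (back): cur=F back=4 fwd=1
After 7 (visit(A)): cur=A back=5 fwd=0
After 8 (visit(I)): cur=I back=6 fwd=0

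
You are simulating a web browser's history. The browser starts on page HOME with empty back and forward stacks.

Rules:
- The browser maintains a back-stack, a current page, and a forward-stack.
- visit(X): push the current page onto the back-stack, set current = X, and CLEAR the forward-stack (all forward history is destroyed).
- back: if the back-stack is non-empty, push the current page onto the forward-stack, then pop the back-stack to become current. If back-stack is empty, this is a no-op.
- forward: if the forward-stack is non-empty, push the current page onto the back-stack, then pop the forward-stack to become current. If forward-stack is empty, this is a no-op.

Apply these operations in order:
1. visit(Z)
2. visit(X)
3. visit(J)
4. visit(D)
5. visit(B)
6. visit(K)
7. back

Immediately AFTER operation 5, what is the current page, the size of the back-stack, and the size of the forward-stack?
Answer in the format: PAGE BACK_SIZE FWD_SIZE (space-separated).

After 1 (visit(Z)): cur=Z back=1 fwd=0
After 2 (visit(X)): cur=X back=2 fwd=0
After 3 (visit(J)): cur=J back=3 fwd=0
After 4 (visit(D)): cur=D back=4 fwd=0
After 5 (visit(B)): cur=B back=5 fwd=0

B 5 0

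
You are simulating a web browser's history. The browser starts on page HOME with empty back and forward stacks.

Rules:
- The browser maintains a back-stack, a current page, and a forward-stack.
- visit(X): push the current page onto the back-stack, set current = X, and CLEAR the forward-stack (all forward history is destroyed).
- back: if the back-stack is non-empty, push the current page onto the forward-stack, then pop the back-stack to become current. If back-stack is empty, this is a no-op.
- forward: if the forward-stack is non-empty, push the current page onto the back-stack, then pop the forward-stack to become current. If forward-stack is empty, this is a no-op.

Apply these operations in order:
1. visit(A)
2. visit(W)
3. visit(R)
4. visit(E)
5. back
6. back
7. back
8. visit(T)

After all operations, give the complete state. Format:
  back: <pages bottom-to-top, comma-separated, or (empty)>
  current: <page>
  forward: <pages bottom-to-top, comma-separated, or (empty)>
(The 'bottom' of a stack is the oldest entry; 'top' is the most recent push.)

Answer: back: HOME,A
current: T
forward: (empty)

Derivation:
After 1 (visit(A)): cur=A back=1 fwd=0
After 2 (visit(W)): cur=W back=2 fwd=0
After 3 (visit(R)): cur=R back=3 fwd=0
After 4 (visit(E)): cur=E back=4 fwd=0
After 5 (back): cur=R back=3 fwd=1
After 6 (back): cur=W back=2 fwd=2
After 7 (back): cur=A back=1 fwd=3
After 8 (visit(T)): cur=T back=2 fwd=0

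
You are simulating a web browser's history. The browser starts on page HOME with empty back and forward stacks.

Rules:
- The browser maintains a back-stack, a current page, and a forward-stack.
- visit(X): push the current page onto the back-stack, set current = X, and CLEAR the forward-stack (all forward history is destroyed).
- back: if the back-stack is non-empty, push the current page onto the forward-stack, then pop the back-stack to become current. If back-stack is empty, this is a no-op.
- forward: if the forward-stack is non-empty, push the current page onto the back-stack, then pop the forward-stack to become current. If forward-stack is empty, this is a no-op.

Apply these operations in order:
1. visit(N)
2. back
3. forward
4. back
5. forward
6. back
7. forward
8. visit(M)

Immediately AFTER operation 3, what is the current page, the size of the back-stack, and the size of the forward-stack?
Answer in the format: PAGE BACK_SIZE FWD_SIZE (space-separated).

After 1 (visit(N)): cur=N back=1 fwd=0
After 2 (back): cur=HOME back=0 fwd=1
After 3 (forward): cur=N back=1 fwd=0

N 1 0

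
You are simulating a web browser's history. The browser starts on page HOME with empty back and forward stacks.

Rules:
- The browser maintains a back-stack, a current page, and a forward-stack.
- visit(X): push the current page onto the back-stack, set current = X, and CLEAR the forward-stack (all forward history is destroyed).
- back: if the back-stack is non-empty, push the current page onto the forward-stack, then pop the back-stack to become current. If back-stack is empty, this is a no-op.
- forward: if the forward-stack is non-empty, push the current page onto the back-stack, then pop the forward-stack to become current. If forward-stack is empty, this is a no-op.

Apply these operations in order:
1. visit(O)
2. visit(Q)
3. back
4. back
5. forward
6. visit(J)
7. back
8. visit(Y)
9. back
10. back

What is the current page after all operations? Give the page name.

After 1 (visit(O)): cur=O back=1 fwd=0
After 2 (visit(Q)): cur=Q back=2 fwd=0
After 3 (back): cur=O back=1 fwd=1
After 4 (back): cur=HOME back=0 fwd=2
After 5 (forward): cur=O back=1 fwd=1
After 6 (visit(J)): cur=J back=2 fwd=0
After 7 (back): cur=O back=1 fwd=1
After 8 (visit(Y)): cur=Y back=2 fwd=0
After 9 (back): cur=O back=1 fwd=1
After 10 (back): cur=HOME back=0 fwd=2

Answer: HOME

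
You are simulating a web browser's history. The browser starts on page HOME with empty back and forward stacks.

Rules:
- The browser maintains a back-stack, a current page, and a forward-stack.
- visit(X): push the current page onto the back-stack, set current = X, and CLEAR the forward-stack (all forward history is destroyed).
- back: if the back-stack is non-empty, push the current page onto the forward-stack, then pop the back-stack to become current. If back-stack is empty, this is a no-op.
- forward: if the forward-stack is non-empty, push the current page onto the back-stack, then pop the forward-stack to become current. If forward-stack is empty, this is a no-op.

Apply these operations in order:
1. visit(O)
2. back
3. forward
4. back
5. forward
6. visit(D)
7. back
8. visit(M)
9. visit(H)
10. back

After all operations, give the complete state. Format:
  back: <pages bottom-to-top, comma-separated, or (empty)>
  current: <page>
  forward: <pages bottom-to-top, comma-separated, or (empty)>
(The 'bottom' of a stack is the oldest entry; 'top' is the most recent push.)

After 1 (visit(O)): cur=O back=1 fwd=0
After 2 (back): cur=HOME back=0 fwd=1
After 3 (forward): cur=O back=1 fwd=0
After 4 (back): cur=HOME back=0 fwd=1
After 5 (forward): cur=O back=1 fwd=0
After 6 (visit(D)): cur=D back=2 fwd=0
After 7 (back): cur=O back=1 fwd=1
After 8 (visit(M)): cur=M back=2 fwd=0
After 9 (visit(H)): cur=H back=3 fwd=0
After 10 (back): cur=M back=2 fwd=1

Answer: back: HOME,O
current: M
forward: H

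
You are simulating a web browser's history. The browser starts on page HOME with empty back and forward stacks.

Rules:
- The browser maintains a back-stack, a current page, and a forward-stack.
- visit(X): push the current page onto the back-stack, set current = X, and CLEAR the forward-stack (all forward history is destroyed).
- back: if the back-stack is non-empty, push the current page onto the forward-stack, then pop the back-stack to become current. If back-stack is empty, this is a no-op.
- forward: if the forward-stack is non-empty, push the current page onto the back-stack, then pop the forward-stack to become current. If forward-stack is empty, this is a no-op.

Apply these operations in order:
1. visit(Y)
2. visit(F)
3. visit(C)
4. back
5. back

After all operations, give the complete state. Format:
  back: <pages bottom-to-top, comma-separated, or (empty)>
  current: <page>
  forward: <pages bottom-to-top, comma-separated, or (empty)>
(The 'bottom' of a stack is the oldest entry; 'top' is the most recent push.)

Answer: back: HOME
current: Y
forward: C,F

Derivation:
After 1 (visit(Y)): cur=Y back=1 fwd=0
After 2 (visit(F)): cur=F back=2 fwd=0
After 3 (visit(C)): cur=C back=3 fwd=0
After 4 (back): cur=F back=2 fwd=1
After 5 (back): cur=Y back=1 fwd=2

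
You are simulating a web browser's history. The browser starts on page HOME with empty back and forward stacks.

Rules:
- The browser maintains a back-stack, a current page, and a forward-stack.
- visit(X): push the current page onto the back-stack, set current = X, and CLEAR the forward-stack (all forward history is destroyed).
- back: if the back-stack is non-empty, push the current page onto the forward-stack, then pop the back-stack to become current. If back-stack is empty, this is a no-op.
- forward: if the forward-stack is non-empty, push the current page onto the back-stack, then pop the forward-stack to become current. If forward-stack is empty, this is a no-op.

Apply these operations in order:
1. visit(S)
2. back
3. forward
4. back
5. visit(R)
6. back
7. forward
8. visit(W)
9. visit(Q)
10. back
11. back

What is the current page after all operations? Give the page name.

Answer: R

Derivation:
After 1 (visit(S)): cur=S back=1 fwd=0
After 2 (back): cur=HOME back=0 fwd=1
After 3 (forward): cur=S back=1 fwd=0
After 4 (back): cur=HOME back=0 fwd=1
After 5 (visit(R)): cur=R back=1 fwd=0
After 6 (back): cur=HOME back=0 fwd=1
After 7 (forward): cur=R back=1 fwd=0
After 8 (visit(W)): cur=W back=2 fwd=0
After 9 (visit(Q)): cur=Q back=3 fwd=0
After 10 (back): cur=W back=2 fwd=1
After 11 (back): cur=R back=1 fwd=2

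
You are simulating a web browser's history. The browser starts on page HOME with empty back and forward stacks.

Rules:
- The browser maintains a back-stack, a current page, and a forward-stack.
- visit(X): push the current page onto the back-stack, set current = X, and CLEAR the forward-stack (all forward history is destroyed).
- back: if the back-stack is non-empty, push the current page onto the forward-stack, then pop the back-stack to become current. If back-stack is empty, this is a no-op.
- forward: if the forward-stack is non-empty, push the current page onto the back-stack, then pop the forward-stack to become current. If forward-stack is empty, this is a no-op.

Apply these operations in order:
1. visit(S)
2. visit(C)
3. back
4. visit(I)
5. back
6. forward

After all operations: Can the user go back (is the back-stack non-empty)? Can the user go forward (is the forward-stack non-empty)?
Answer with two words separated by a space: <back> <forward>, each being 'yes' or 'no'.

After 1 (visit(S)): cur=S back=1 fwd=0
After 2 (visit(C)): cur=C back=2 fwd=0
After 3 (back): cur=S back=1 fwd=1
After 4 (visit(I)): cur=I back=2 fwd=0
After 5 (back): cur=S back=1 fwd=1
After 6 (forward): cur=I back=2 fwd=0

Answer: yes no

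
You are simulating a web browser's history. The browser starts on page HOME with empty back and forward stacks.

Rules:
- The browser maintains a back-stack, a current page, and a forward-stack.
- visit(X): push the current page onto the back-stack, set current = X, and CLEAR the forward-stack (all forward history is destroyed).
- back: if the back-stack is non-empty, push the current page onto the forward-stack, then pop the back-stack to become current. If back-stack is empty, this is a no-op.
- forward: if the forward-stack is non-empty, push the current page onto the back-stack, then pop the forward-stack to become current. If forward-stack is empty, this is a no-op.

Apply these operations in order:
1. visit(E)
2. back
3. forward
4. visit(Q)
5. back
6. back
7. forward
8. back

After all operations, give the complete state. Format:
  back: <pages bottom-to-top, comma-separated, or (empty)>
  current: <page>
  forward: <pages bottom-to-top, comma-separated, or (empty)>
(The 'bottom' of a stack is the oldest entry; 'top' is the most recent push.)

After 1 (visit(E)): cur=E back=1 fwd=0
After 2 (back): cur=HOME back=0 fwd=1
After 3 (forward): cur=E back=1 fwd=0
After 4 (visit(Q)): cur=Q back=2 fwd=0
After 5 (back): cur=E back=1 fwd=1
After 6 (back): cur=HOME back=0 fwd=2
After 7 (forward): cur=E back=1 fwd=1
After 8 (back): cur=HOME back=0 fwd=2

Answer: back: (empty)
current: HOME
forward: Q,E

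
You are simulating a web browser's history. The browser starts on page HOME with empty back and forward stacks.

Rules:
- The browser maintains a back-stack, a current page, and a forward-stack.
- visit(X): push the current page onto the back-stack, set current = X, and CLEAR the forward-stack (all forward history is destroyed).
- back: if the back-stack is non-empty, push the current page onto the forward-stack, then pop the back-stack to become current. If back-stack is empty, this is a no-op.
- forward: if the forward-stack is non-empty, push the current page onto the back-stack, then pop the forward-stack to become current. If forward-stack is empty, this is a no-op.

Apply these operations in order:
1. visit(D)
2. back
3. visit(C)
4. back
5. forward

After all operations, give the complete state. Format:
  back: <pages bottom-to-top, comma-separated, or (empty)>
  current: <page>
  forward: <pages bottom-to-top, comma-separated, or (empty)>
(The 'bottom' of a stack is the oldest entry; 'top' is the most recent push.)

After 1 (visit(D)): cur=D back=1 fwd=0
After 2 (back): cur=HOME back=0 fwd=1
After 3 (visit(C)): cur=C back=1 fwd=0
After 4 (back): cur=HOME back=0 fwd=1
After 5 (forward): cur=C back=1 fwd=0

Answer: back: HOME
current: C
forward: (empty)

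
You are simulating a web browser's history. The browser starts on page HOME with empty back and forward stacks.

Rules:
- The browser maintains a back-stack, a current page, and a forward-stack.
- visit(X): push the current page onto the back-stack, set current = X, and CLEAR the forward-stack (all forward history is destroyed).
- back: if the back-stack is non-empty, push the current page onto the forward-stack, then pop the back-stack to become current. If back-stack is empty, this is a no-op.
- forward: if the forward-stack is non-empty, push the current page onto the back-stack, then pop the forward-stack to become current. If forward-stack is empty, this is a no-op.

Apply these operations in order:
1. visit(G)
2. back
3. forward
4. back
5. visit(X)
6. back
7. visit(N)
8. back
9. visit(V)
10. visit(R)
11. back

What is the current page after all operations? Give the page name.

After 1 (visit(G)): cur=G back=1 fwd=0
After 2 (back): cur=HOME back=0 fwd=1
After 3 (forward): cur=G back=1 fwd=0
After 4 (back): cur=HOME back=0 fwd=1
After 5 (visit(X)): cur=X back=1 fwd=0
After 6 (back): cur=HOME back=0 fwd=1
After 7 (visit(N)): cur=N back=1 fwd=0
After 8 (back): cur=HOME back=0 fwd=1
After 9 (visit(V)): cur=V back=1 fwd=0
After 10 (visit(R)): cur=R back=2 fwd=0
After 11 (back): cur=V back=1 fwd=1

Answer: V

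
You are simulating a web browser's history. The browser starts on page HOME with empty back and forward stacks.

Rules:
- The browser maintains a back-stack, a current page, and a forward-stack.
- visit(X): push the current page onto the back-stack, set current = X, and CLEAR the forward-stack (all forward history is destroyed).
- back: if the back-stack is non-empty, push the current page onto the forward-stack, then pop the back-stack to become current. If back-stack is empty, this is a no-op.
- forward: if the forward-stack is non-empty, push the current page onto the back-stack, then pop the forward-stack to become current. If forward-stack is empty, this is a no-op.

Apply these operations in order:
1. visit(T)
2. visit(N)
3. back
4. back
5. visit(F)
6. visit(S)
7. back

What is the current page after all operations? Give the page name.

Answer: F

Derivation:
After 1 (visit(T)): cur=T back=1 fwd=0
After 2 (visit(N)): cur=N back=2 fwd=0
After 3 (back): cur=T back=1 fwd=1
After 4 (back): cur=HOME back=0 fwd=2
After 5 (visit(F)): cur=F back=1 fwd=0
After 6 (visit(S)): cur=S back=2 fwd=0
After 7 (back): cur=F back=1 fwd=1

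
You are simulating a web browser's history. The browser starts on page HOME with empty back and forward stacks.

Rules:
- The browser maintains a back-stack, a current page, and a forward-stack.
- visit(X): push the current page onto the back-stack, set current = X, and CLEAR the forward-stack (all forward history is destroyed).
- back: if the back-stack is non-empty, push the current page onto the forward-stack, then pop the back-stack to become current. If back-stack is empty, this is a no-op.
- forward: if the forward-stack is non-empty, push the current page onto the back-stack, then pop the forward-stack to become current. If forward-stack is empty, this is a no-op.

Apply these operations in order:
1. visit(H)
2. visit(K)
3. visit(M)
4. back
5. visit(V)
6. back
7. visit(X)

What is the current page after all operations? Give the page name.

Answer: X

Derivation:
After 1 (visit(H)): cur=H back=1 fwd=0
After 2 (visit(K)): cur=K back=2 fwd=0
After 3 (visit(M)): cur=M back=3 fwd=0
After 4 (back): cur=K back=2 fwd=1
After 5 (visit(V)): cur=V back=3 fwd=0
After 6 (back): cur=K back=2 fwd=1
After 7 (visit(X)): cur=X back=3 fwd=0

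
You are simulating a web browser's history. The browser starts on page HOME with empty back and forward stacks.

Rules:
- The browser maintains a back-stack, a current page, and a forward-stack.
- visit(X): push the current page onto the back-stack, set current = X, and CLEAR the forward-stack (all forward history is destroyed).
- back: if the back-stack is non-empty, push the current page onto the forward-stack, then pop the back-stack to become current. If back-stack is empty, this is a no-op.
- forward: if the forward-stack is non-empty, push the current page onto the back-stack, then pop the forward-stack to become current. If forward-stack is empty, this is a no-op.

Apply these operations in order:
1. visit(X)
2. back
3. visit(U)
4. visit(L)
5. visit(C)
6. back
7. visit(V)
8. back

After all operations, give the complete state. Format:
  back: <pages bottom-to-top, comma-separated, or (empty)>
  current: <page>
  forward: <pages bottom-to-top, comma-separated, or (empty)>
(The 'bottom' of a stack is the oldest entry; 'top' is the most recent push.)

Answer: back: HOME,U
current: L
forward: V

Derivation:
After 1 (visit(X)): cur=X back=1 fwd=0
After 2 (back): cur=HOME back=0 fwd=1
After 3 (visit(U)): cur=U back=1 fwd=0
After 4 (visit(L)): cur=L back=2 fwd=0
After 5 (visit(C)): cur=C back=3 fwd=0
After 6 (back): cur=L back=2 fwd=1
After 7 (visit(V)): cur=V back=3 fwd=0
After 8 (back): cur=L back=2 fwd=1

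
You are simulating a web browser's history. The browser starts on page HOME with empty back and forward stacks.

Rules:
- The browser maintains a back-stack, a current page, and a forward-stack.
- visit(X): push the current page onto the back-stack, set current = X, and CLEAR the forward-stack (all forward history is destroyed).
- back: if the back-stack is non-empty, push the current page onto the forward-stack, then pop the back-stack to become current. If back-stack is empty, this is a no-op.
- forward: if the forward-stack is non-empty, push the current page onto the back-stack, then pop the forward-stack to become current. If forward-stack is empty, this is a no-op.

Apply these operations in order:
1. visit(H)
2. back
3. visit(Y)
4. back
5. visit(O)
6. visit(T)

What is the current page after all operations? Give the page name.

After 1 (visit(H)): cur=H back=1 fwd=0
After 2 (back): cur=HOME back=0 fwd=1
After 3 (visit(Y)): cur=Y back=1 fwd=0
After 4 (back): cur=HOME back=0 fwd=1
After 5 (visit(O)): cur=O back=1 fwd=0
After 6 (visit(T)): cur=T back=2 fwd=0

Answer: T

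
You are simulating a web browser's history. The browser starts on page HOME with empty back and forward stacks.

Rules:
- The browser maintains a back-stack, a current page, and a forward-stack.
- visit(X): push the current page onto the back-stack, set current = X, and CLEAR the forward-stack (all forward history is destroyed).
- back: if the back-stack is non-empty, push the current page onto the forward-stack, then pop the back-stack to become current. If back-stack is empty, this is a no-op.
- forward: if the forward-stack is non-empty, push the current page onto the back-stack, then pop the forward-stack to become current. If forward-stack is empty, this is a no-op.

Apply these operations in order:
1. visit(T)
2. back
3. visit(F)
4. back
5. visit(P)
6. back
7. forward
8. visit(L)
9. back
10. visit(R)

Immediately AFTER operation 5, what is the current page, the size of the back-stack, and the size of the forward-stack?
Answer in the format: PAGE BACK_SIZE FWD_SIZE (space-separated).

After 1 (visit(T)): cur=T back=1 fwd=0
After 2 (back): cur=HOME back=0 fwd=1
After 3 (visit(F)): cur=F back=1 fwd=0
After 4 (back): cur=HOME back=0 fwd=1
After 5 (visit(P)): cur=P back=1 fwd=0

P 1 0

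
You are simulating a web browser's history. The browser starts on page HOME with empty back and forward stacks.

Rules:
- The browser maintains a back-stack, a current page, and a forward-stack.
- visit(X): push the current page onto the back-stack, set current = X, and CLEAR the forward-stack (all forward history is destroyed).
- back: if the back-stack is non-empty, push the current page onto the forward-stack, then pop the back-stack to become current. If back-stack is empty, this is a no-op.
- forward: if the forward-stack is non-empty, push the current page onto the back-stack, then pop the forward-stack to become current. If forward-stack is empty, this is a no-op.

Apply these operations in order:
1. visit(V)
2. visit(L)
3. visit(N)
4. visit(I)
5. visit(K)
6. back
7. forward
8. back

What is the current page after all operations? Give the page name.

Answer: I

Derivation:
After 1 (visit(V)): cur=V back=1 fwd=0
After 2 (visit(L)): cur=L back=2 fwd=0
After 3 (visit(N)): cur=N back=3 fwd=0
After 4 (visit(I)): cur=I back=4 fwd=0
After 5 (visit(K)): cur=K back=5 fwd=0
After 6 (back): cur=I back=4 fwd=1
After 7 (forward): cur=K back=5 fwd=0
After 8 (back): cur=I back=4 fwd=1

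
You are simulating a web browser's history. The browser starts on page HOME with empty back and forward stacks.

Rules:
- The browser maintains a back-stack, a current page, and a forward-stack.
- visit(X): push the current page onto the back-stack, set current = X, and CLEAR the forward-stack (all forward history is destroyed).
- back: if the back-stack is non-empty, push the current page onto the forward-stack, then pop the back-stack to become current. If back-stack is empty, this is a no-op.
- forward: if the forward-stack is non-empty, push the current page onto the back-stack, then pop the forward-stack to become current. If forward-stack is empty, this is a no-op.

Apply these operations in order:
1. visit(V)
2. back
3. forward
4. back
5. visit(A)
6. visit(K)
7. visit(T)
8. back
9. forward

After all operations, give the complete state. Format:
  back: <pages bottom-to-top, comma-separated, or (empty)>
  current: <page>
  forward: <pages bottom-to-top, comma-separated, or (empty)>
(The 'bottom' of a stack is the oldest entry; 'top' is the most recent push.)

After 1 (visit(V)): cur=V back=1 fwd=0
After 2 (back): cur=HOME back=0 fwd=1
After 3 (forward): cur=V back=1 fwd=0
After 4 (back): cur=HOME back=0 fwd=1
After 5 (visit(A)): cur=A back=1 fwd=0
After 6 (visit(K)): cur=K back=2 fwd=0
After 7 (visit(T)): cur=T back=3 fwd=0
After 8 (back): cur=K back=2 fwd=1
After 9 (forward): cur=T back=3 fwd=0

Answer: back: HOME,A,K
current: T
forward: (empty)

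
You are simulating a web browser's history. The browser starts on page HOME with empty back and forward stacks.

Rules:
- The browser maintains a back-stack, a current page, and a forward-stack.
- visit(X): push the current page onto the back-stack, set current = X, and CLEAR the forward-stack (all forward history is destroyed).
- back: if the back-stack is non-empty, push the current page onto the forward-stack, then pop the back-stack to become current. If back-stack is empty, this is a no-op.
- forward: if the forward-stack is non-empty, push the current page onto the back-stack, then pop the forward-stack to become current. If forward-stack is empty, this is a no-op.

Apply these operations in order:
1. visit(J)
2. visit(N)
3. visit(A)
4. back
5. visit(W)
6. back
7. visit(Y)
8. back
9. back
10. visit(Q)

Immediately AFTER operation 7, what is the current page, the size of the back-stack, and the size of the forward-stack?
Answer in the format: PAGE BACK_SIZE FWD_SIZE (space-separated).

After 1 (visit(J)): cur=J back=1 fwd=0
After 2 (visit(N)): cur=N back=2 fwd=0
After 3 (visit(A)): cur=A back=3 fwd=0
After 4 (back): cur=N back=2 fwd=1
After 5 (visit(W)): cur=W back=3 fwd=0
After 6 (back): cur=N back=2 fwd=1
After 7 (visit(Y)): cur=Y back=3 fwd=0

Y 3 0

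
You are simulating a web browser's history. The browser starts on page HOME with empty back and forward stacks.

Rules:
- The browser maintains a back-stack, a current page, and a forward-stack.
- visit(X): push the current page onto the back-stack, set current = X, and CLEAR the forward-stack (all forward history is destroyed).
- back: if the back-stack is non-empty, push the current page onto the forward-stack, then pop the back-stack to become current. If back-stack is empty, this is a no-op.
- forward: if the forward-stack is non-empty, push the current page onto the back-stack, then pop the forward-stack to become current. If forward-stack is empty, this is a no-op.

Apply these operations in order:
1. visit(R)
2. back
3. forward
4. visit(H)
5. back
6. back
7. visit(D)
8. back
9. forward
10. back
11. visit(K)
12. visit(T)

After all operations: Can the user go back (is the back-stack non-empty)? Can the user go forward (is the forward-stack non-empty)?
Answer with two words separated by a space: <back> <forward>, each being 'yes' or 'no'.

After 1 (visit(R)): cur=R back=1 fwd=0
After 2 (back): cur=HOME back=0 fwd=1
After 3 (forward): cur=R back=1 fwd=0
After 4 (visit(H)): cur=H back=2 fwd=0
After 5 (back): cur=R back=1 fwd=1
After 6 (back): cur=HOME back=0 fwd=2
After 7 (visit(D)): cur=D back=1 fwd=0
After 8 (back): cur=HOME back=0 fwd=1
After 9 (forward): cur=D back=1 fwd=0
After 10 (back): cur=HOME back=0 fwd=1
After 11 (visit(K)): cur=K back=1 fwd=0
After 12 (visit(T)): cur=T back=2 fwd=0

Answer: yes no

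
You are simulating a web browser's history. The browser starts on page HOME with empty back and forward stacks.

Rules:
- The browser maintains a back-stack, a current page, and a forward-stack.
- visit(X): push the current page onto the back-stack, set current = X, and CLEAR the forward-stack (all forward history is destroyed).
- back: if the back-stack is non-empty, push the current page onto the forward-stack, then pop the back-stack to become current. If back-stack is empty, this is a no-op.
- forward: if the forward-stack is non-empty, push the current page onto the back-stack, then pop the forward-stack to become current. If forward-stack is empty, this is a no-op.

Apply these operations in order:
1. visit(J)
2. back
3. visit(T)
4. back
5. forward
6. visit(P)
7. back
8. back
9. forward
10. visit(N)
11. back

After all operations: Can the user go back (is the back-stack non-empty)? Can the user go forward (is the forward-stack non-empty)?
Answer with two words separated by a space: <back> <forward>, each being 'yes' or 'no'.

Answer: yes yes

Derivation:
After 1 (visit(J)): cur=J back=1 fwd=0
After 2 (back): cur=HOME back=0 fwd=1
After 3 (visit(T)): cur=T back=1 fwd=0
After 4 (back): cur=HOME back=0 fwd=1
After 5 (forward): cur=T back=1 fwd=0
After 6 (visit(P)): cur=P back=2 fwd=0
After 7 (back): cur=T back=1 fwd=1
After 8 (back): cur=HOME back=0 fwd=2
After 9 (forward): cur=T back=1 fwd=1
After 10 (visit(N)): cur=N back=2 fwd=0
After 11 (back): cur=T back=1 fwd=1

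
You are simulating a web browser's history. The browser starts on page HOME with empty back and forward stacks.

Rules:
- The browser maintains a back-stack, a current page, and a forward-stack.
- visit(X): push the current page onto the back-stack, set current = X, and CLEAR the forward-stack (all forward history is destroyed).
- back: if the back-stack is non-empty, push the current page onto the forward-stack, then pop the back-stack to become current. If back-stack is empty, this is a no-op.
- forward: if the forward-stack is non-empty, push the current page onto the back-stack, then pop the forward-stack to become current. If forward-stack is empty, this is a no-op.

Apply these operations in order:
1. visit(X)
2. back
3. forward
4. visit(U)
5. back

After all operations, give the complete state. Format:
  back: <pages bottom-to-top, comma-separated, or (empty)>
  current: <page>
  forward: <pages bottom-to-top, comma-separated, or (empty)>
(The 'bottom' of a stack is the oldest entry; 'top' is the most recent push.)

Answer: back: HOME
current: X
forward: U

Derivation:
After 1 (visit(X)): cur=X back=1 fwd=0
After 2 (back): cur=HOME back=0 fwd=1
After 3 (forward): cur=X back=1 fwd=0
After 4 (visit(U)): cur=U back=2 fwd=0
After 5 (back): cur=X back=1 fwd=1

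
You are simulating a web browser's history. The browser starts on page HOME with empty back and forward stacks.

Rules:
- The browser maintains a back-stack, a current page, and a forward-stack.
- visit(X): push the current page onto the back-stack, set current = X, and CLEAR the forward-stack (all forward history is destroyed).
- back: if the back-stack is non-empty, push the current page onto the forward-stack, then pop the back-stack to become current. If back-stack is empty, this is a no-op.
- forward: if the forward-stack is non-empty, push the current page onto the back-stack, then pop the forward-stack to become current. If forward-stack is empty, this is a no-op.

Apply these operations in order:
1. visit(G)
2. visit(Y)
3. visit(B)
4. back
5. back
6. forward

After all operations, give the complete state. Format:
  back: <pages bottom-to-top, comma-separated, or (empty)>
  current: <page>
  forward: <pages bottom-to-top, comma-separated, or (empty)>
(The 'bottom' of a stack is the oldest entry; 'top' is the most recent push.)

After 1 (visit(G)): cur=G back=1 fwd=0
After 2 (visit(Y)): cur=Y back=2 fwd=0
After 3 (visit(B)): cur=B back=3 fwd=0
After 4 (back): cur=Y back=2 fwd=1
After 5 (back): cur=G back=1 fwd=2
After 6 (forward): cur=Y back=2 fwd=1

Answer: back: HOME,G
current: Y
forward: B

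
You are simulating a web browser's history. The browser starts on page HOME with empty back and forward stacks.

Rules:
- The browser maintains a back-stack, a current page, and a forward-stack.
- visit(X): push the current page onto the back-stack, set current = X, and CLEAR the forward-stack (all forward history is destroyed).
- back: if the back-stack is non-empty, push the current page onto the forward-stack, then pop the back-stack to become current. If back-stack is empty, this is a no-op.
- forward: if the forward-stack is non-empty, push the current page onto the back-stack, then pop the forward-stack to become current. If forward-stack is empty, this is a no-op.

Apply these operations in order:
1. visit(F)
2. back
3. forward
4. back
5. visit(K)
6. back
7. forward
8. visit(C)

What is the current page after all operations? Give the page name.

After 1 (visit(F)): cur=F back=1 fwd=0
After 2 (back): cur=HOME back=0 fwd=1
After 3 (forward): cur=F back=1 fwd=0
After 4 (back): cur=HOME back=0 fwd=1
After 5 (visit(K)): cur=K back=1 fwd=0
After 6 (back): cur=HOME back=0 fwd=1
After 7 (forward): cur=K back=1 fwd=0
After 8 (visit(C)): cur=C back=2 fwd=0

Answer: C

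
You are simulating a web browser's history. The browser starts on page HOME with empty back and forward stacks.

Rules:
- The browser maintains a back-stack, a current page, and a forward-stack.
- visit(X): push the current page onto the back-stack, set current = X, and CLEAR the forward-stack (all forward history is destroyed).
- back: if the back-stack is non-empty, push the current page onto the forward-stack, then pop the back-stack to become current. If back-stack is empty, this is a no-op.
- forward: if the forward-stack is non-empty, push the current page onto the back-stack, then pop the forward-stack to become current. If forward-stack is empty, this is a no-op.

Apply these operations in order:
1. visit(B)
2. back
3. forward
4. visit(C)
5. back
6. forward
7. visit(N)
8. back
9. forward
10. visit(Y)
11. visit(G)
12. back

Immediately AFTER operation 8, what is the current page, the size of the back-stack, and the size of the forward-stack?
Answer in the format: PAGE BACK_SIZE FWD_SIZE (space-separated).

After 1 (visit(B)): cur=B back=1 fwd=0
After 2 (back): cur=HOME back=0 fwd=1
After 3 (forward): cur=B back=1 fwd=0
After 4 (visit(C)): cur=C back=2 fwd=0
After 5 (back): cur=B back=1 fwd=1
After 6 (forward): cur=C back=2 fwd=0
After 7 (visit(N)): cur=N back=3 fwd=0
After 8 (back): cur=C back=2 fwd=1

C 2 1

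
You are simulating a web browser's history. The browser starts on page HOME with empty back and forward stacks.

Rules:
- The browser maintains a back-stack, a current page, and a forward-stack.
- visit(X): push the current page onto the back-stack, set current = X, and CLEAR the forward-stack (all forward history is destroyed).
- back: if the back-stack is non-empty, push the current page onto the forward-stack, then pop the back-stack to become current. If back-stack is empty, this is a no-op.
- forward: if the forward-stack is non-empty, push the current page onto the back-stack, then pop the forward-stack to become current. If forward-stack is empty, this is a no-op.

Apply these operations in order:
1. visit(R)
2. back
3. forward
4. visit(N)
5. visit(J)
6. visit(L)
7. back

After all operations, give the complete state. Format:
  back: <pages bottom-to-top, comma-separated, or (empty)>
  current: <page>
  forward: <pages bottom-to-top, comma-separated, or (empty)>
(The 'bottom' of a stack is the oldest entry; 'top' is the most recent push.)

After 1 (visit(R)): cur=R back=1 fwd=0
After 2 (back): cur=HOME back=0 fwd=1
After 3 (forward): cur=R back=1 fwd=0
After 4 (visit(N)): cur=N back=2 fwd=0
After 5 (visit(J)): cur=J back=3 fwd=0
After 6 (visit(L)): cur=L back=4 fwd=0
After 7 (back): cur=J back=3 fwd=1

Answer: back: HOME,R,N
current: J
forward: L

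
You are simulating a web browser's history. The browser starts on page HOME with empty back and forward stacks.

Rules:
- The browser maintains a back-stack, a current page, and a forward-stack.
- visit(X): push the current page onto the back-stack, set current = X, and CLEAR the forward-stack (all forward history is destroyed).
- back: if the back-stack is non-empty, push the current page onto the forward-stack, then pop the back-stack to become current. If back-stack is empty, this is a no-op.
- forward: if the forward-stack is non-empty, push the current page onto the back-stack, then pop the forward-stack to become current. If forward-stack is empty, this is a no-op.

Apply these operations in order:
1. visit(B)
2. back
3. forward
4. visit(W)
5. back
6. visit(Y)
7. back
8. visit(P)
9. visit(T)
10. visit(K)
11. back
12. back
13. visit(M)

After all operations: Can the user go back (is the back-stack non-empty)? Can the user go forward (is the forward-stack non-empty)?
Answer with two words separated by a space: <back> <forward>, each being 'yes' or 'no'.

Answer: yes no

Derivation:
After 1 (visit(B)): cur=B back=1 fwd=0
After 2 (back): cur=HOME back=0 fwd=1
After 3 (forward): cur=B back=1 fwd=0
After 4 (visit(W)): cur=W back=2 fwd=0
After 5 (back): cur=B back=1 fwd=1
After 6 (visit(Y)): cur=Y back=2 fwd=0
After 7 (back): cur=B back=1 fwd=1
After 8 (visit(P)): cur=P back=2 fwd=0
After 9 (visit(T)): cur=T back=3 fwd=0
After 10 (visit(K)): cur=K back=4 fwd=0
After 11 (back): cur=T back=3 fwd=1
After 12 (back): cur=P back=2 fwd=2
After 13 (visit(M)): cur=M back=3 fwd=0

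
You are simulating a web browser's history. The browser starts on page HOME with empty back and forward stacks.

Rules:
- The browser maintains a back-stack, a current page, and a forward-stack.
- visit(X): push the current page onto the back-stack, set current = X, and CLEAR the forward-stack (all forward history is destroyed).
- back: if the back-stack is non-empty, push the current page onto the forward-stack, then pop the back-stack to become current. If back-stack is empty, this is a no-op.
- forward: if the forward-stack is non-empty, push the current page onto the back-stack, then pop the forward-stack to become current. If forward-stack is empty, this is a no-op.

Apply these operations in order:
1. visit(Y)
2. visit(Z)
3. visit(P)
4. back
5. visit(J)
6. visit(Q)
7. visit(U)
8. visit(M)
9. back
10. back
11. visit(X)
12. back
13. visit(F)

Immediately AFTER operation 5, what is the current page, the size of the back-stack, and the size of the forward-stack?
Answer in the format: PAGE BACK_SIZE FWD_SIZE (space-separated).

After 1 (visit(Y)): cur=Y back=1 fwd=0
After 2 (visit(Z)): cur=Z back=2 fwd=0
After 3 (visit(P)): cur=P back=3 fwd=0
After 4 (back): cur=Z back=2 fwd=1
After 5 (visit(J)): cur=J back=3 fwd=0

J 3 0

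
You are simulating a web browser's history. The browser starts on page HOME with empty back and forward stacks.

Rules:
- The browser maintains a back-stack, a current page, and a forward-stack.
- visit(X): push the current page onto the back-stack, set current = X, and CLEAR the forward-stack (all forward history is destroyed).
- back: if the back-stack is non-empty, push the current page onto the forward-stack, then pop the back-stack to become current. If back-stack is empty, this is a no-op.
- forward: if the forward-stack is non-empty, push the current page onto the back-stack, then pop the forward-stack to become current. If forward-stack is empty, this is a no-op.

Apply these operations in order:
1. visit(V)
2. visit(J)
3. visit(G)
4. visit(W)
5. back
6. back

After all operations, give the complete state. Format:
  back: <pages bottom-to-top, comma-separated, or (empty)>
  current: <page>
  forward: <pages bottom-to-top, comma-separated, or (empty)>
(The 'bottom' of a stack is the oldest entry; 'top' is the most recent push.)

After 1 (visit(V)): cur=V back=1 fwd=0
After 2 (visit(J)): cur=J back=2 fwd=0
After 3 (visit(G)): cur=G back=3 fwd=0
After 4 (visit(W)): cur=W back=4 fwd=0
After 5 (back): cur=G back=3 fwd=1
After 6 (back): cur=J back=2 fwd=2

Answer: back: HOME,V
current: J
forward: W,G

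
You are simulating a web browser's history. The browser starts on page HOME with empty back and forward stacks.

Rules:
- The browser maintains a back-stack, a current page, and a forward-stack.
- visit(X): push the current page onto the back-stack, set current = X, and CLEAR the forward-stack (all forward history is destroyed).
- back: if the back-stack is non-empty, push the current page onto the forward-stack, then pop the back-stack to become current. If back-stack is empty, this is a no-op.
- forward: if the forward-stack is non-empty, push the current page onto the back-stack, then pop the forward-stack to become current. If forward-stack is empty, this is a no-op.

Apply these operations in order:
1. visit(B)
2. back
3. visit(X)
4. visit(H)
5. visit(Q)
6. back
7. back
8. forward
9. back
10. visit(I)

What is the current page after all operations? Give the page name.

Answer: I

Derivation:
After 1 (visit(B)): cur=B back=1 fwd=0
After 2 (back): cur=HOME back=0 fwd=1
After 3 (visit(X)): cur=X back=1 fwd=0
After 4 (visit(H)): cur=H back=2 fwd=0
After 5 (visit(Q)): cur=Q back=3 fwd=0
After 6 (back): cur=H back=2 fwd=1
After 7 (back): cur=X back=1 fwd=2
After 8 (forward): cur=H back=2 fwd=1
After 9 (back): cur=X back=1 fwd=2
After 10 (visit(I)): cur=I back=2 fwd=0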